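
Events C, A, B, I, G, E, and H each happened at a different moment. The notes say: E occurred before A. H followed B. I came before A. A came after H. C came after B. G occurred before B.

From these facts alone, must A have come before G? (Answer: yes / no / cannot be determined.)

no

Tracing the constraints gives G → B → H → A, so G must come before A.
That means A cannot be before G.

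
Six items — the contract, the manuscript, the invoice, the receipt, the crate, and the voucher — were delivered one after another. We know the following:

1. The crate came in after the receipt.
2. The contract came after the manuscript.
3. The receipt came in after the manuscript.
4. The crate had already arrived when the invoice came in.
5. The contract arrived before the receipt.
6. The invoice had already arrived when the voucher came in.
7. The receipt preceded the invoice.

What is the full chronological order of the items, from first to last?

the manuscript, the contract, the receipt, the crate, the invoice, the voucher

The constraints fix every adjacent pair, so only one ordering works:
the manuscript → the contract → the receipt → the crate → the invoice → the voucher.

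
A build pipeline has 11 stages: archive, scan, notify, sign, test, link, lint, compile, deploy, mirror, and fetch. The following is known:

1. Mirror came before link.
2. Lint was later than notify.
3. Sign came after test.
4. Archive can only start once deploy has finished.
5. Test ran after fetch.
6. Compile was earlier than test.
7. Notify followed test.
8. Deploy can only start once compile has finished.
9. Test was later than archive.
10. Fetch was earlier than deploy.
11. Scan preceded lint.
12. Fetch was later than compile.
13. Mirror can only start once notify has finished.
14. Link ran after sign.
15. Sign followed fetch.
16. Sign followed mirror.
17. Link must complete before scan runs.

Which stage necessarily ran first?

Compile has a chain of constraints placing it before every other stage, so compile must be first.

compile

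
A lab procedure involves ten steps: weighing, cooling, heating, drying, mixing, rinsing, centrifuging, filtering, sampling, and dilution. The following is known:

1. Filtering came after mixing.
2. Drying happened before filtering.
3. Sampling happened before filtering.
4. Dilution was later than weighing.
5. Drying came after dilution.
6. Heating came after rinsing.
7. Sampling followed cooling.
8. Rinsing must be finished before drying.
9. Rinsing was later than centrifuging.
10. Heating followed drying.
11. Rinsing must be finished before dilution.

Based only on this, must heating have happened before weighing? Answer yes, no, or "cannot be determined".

no

Tracing the constraints gives weighing → dilution → drying → heating, so weighing must come before heating.
That means heating cannot be before weighing.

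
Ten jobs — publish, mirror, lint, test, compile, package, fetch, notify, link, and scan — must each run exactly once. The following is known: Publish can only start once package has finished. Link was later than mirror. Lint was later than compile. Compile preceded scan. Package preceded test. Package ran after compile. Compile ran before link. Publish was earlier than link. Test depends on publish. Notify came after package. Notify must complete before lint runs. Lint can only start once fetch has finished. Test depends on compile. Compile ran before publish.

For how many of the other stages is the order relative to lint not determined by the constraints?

5

Forced before lint: compile, fetch, notify, and package.
That leaves link, mirror, publish, scan, and test with no forced order relative to lint — 5.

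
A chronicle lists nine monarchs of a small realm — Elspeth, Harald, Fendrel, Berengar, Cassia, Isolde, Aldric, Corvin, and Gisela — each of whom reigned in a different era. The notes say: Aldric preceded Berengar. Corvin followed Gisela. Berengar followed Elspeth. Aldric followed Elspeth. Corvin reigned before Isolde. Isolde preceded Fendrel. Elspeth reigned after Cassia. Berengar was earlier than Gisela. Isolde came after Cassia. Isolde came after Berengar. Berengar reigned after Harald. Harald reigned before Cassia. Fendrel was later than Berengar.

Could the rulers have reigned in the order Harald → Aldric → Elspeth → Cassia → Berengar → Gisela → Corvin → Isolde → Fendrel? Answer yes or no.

The constraints require Elspeth before Aldric, but in the proposed sequence Aldric appears ahead of Elspeth. That one violation is enough.

no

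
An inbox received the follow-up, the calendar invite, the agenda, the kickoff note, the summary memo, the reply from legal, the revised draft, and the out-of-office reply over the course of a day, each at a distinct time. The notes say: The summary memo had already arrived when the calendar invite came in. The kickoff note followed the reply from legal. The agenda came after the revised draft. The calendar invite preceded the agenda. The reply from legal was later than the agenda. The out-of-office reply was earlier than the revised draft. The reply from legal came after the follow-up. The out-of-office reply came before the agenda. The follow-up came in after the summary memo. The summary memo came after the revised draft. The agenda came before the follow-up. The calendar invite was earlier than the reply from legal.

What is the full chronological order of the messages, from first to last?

the out-of-office reply, the revised draft, the summary memo, the calendar invite, the agenda, the follow-up, the reply from legal, the kickoff note

The constraints fix every adjacent pair, so only one ordering works:
the out-of-office reply → the revised draft → the summary memo → the calendar invite → the agenda → the follow-up → the reply from legal → the kickoff note.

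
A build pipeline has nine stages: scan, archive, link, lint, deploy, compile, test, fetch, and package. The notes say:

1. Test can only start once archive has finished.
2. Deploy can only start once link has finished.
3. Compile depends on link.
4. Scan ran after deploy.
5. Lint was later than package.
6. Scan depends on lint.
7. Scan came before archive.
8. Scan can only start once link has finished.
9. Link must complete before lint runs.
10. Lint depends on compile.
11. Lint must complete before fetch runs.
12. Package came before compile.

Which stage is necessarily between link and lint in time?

compile

Tracing the constraints gives link → compile → lint, so compile sits after link and before lint.
No other stage is forced both after link and before lint.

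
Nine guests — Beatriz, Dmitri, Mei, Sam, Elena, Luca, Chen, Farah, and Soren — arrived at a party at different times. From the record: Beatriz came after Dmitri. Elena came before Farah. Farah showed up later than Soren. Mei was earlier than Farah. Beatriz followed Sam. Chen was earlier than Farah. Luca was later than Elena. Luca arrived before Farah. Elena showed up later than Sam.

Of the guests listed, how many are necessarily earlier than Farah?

6

Directly stated before Farah: Chen, Elena, Luca, Mei, and Soren.
Sam reaches Farah via Sam → Elena → Farah.
That's Chen, Elena, Luca, Mei, Sam, and Soren — 6 in all.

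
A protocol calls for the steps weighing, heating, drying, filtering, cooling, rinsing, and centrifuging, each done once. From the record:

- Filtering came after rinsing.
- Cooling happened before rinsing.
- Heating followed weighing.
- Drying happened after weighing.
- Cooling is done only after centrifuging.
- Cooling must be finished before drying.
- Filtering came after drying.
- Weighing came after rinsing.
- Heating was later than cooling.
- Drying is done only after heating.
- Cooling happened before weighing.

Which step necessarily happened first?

Centrifuging has a chain of constraints placing it before every other step, so centrifuging must be first.

centrifuging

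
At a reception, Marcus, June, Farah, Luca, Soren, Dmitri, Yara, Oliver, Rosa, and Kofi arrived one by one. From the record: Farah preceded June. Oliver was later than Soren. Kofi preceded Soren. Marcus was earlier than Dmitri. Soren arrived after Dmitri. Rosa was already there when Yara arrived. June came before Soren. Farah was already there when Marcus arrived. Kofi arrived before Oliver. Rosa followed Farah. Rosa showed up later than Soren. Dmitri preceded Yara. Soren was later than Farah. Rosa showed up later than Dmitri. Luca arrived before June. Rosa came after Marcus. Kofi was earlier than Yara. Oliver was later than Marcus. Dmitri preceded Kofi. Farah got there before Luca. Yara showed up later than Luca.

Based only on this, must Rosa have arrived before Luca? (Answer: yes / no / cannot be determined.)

no

Tracing the constraints gives Luca → June → Soren → Rosa, so Luca must come before Rosa.
That means Rosa cannot be before Luca.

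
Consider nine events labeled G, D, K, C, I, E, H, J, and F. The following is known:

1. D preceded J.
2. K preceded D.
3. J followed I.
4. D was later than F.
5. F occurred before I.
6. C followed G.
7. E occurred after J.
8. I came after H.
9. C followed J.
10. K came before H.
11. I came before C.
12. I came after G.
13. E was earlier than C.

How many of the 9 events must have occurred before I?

Directly stated before I: F, G, and H.
K reaches I via K → H → I.
No chain forces E (or any of the others) ahead of I.
That's F, G, H, and K — 4 in all.

4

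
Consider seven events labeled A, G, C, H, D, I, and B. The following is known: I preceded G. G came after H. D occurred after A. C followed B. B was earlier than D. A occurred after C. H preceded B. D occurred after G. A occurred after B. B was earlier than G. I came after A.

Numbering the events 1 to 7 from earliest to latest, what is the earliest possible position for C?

3

B and H must both come before C — 2 forced predecessors.
Nothing else is forced ahead of C, so its earliest slot is position 2 + 1 = 3.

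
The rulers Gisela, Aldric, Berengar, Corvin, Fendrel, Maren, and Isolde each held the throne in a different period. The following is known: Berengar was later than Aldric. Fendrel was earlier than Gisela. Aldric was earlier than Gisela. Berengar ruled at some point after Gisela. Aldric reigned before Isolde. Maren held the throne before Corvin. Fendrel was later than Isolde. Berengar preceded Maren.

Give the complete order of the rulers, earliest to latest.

Aldric, Isolde, Fendrel, Gisela, Berengar, Maren, Corvin

The constraints fix every adjacent pair, so only one ordering works:
Aldric → Isolde → Fendrel → Gisela → Berengar → Maren → Corvin.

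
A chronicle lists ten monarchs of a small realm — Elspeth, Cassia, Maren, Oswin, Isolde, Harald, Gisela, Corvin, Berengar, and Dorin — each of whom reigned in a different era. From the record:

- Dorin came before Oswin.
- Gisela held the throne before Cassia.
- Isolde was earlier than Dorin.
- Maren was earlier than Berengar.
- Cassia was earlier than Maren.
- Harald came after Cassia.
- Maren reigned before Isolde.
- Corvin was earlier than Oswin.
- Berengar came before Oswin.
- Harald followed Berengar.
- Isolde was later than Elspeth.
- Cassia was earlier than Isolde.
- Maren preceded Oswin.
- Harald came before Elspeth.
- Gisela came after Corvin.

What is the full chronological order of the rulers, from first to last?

Corvin, Gisela, Cassia, Maren, Berengar, Harald, Elspeth, Isolde, Dorin, Oswin

The constraints fix every adjacent pair, so only one ordering works:
Corvin → Gisela → Cassia → Maren → Berengar → Harald → Elspeth → Isolde → Dorin → Oswin.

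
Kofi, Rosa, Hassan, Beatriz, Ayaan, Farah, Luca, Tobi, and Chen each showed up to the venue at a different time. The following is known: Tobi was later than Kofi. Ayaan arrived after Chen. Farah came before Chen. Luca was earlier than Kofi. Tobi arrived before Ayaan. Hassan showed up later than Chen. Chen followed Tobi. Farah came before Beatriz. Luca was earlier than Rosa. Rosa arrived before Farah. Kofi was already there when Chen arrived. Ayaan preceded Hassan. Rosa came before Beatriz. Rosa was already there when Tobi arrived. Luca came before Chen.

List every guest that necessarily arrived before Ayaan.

Directly stated before Ayaan: Chen and Tobi.
Farah reaches Ayaan via Farah → Chen → Ayaan.
Kofi reaches Ayaan via Kofi → Chen → Ayaan.
Luca reaches Ayaan via Luca → Chen → Ayaan.
Likewise Rosa reaches Ayaan by chaining the stated constraints.
No chain forces Beatriz (or any of the others) ahead of Ayaan.

Chen, Farah, Kofi, Luca, Rosa, Tobi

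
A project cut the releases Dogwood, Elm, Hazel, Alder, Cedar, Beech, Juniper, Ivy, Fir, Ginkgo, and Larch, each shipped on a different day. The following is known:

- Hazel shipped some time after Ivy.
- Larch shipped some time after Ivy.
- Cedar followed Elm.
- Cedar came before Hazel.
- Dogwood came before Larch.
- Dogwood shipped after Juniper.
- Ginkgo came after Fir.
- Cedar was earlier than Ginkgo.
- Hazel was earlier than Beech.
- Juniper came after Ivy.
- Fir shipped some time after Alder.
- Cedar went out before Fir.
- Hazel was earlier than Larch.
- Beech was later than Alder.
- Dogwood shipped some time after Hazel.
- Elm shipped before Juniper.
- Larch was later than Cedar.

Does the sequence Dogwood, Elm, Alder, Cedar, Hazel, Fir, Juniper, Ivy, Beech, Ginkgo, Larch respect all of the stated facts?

The constraints require Ivy before Juniper, but in the proposed sequence Juniper appears ahead of Ivy. That one violation is enough.

no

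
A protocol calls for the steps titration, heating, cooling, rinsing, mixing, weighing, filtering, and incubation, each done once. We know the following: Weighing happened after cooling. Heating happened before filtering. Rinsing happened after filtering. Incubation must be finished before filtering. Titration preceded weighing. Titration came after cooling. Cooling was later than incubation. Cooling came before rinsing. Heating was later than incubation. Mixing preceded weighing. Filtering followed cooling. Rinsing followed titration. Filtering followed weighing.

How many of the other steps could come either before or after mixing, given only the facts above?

Forced after mixing: filtering, rinsing, and weighing.
That leaves cooling, heating, incubation, and titration with no forced order relative to mixing — 4.

4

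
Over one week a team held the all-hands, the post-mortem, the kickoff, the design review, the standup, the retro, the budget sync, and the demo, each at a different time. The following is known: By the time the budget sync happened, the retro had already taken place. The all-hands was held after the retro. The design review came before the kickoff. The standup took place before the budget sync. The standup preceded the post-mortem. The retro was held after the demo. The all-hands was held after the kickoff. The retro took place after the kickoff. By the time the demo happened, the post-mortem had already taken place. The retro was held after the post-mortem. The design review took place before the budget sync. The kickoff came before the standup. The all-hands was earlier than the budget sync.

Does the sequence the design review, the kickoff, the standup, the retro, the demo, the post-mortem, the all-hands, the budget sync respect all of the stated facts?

The constraints require the demo before the retro, but in the proposed sequence the retro appears ahead of the demo. That one violation is enough.

no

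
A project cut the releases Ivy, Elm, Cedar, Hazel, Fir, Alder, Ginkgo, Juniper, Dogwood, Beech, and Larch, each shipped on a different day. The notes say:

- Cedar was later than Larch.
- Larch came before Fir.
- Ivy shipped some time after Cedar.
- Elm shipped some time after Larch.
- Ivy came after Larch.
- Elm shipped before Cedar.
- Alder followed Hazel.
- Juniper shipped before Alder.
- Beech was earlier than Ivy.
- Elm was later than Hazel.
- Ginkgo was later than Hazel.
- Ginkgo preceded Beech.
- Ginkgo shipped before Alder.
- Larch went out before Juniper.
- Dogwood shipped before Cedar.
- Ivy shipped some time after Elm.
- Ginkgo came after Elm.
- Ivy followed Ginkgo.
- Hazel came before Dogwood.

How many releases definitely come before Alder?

Directly stated before Alder: Ginkgo, Hazel, and Juniper.
Elm reaches Alder via Elm → Ginkgo → Alder.
Larch reaches Alder via Larch → Juniper → Alder.
No chain forces Dogwood (or any of the others) ahead of Alder.
That's Elm, Ginkgo, Hazel, Juniper, and Larch — 5 in all.

5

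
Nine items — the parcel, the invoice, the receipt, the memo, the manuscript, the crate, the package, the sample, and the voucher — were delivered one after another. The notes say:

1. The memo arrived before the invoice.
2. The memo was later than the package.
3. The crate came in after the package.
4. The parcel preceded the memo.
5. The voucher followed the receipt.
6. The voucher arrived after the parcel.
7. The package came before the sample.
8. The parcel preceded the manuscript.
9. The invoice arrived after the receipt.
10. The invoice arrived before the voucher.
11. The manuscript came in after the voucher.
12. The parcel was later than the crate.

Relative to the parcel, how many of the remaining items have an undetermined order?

Forced before the parcel: the crate and the package; forced after the parcel: the invoice, the manuscript, the memo, and the voucher.
That leaves the receipt and the sample with no forced order relative to the parcel — 2.

2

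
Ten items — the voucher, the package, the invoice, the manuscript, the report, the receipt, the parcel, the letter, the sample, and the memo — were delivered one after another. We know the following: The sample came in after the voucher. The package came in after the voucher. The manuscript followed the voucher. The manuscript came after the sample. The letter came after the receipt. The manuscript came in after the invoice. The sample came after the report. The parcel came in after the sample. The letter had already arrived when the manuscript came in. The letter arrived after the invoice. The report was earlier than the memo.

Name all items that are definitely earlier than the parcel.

the report, the sample, the voucher

Directly stated before the parcel: the sample.
The report reaches the parcel via the report → the sample → the parcel.
The voucher reaches the parcel via the voucher → the sample → the parcel.
No chain forces the memo (or any of the others) ahead of the parcel.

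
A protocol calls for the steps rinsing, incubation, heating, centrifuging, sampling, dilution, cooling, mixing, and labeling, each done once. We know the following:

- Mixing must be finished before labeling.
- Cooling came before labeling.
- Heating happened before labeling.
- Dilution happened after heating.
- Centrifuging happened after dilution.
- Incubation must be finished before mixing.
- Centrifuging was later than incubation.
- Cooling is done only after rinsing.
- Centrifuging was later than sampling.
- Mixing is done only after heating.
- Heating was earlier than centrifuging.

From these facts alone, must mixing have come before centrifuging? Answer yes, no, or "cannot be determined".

cannot be determined

No chain of stated constraints runs from mixing to centrifuging, and none runs from centrifuging to mixing either.
So the relative order of mixing and centrifuging is not fixed by the given facts.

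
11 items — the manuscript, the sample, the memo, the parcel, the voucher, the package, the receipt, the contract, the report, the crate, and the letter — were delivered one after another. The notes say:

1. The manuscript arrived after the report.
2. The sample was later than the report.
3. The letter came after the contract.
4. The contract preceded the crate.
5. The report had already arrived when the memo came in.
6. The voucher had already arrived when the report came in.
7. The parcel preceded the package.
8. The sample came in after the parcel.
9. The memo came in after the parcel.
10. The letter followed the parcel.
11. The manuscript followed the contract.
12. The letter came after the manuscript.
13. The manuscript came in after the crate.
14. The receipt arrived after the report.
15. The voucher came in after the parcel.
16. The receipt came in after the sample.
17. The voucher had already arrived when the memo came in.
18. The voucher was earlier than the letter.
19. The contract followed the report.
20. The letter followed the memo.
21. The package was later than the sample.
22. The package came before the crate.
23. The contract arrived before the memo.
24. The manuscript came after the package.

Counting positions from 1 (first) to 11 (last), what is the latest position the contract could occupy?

The contract must come before the crate, the letter, the manuscript, and the memo — 4 items forced after it.
Everything else can be placed before the contract in some valid order, so the contract can sit as late as position 11 − 4 = 7.

7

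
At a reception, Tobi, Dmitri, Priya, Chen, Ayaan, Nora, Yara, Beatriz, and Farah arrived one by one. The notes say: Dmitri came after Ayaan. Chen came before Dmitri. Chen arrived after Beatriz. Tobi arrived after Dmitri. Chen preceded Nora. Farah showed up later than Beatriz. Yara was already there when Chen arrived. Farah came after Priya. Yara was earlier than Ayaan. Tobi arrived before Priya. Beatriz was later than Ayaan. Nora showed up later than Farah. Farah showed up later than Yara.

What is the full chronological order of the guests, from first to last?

Yara, Ayaan, Beatriz, Chen, Dmitri, Tobi, Priya, Farah, Nora

The constraints fix every adjacent pair, so only one ordering works:
Yara → Ayaan → Beatriz → Chen → Dmitri → Tobi → Priya → Farah → Nora.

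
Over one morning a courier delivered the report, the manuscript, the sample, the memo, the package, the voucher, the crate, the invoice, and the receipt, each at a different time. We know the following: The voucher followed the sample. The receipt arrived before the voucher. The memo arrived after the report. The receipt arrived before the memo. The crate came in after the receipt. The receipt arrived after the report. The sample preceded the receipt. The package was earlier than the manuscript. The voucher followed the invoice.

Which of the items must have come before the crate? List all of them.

Directly stated before the crate: the receipt.
The report reaches the crate via the report → the receipt → the crate.
The sample reaches the crate via the sample → the receipt → the crate.

the receipt, the report, the sample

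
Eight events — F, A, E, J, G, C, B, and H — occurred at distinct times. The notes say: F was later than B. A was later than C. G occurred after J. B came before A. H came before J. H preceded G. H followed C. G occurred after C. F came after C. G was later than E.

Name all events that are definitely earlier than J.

Directly stated before J: H.
C reaches J via C → H → J.
No chain forces F (or any of the others) ahead of J.

C, H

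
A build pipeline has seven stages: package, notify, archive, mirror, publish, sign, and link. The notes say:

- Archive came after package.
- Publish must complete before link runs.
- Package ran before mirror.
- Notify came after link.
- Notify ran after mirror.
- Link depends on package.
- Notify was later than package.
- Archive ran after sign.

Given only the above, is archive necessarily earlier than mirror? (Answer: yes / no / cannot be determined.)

No chain of stated constraints runs from archive to mirror, and none runs from mirror to archive either.
So the relative order of archive and mirror is not fixed by the given facts.

cannot be determined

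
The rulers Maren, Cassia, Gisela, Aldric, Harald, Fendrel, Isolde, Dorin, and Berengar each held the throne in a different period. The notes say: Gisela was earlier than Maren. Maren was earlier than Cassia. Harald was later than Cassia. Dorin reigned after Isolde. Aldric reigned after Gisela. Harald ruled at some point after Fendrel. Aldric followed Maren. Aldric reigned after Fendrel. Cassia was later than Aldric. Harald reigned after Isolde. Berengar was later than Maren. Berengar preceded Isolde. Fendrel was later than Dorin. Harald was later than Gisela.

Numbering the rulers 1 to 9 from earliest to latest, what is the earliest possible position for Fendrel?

6

Berengar, Dorin, Gisela, Isolde, and Maren must all come before Fendrel — 5 forced predecessors.
Nothing else is forced ahead of Fendrel, so their earliest slot is position 5 + 1 = 6.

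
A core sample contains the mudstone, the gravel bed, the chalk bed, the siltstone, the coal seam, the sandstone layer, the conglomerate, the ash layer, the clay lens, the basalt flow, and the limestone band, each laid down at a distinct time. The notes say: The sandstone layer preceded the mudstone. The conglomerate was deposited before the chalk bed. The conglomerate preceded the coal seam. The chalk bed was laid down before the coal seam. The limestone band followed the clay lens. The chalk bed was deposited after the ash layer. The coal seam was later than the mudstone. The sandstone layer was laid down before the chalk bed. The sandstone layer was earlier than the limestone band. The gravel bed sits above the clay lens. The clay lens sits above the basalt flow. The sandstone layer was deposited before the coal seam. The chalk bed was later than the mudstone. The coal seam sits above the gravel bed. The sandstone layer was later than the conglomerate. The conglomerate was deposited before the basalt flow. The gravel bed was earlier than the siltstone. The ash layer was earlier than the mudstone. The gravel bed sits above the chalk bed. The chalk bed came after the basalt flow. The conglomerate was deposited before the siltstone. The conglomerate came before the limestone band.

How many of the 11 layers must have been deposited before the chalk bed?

Directly stated before the chalk bed: the ash layer, the basalt flow, the conglomerate, the mudstone, and the sandstone layer.
That's the ash layer, the basalt flow, the conglomerate, the mudstone, and the sandstone layer — 5 in all.

5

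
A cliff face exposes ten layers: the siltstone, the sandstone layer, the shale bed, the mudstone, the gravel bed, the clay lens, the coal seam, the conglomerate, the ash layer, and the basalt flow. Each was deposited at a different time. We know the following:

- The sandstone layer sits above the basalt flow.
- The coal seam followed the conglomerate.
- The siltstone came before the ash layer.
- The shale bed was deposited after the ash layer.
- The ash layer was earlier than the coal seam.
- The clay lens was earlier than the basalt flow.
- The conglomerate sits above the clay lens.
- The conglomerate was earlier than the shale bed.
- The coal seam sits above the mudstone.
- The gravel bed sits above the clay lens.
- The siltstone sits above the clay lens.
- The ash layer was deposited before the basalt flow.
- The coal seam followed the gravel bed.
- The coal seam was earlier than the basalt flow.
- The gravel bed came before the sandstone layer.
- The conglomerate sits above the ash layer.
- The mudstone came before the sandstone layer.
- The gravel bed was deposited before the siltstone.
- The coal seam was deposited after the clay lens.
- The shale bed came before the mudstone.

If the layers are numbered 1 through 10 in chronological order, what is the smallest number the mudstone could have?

The ash layer, the clay lens, the conglomerate, the gravel bed, the shale bed, and the siltstone must all come before the mudstone — 6 forced predecessors.
Nothing else is forced ahead of the mudstone, so its earliest slot is position 6 + 1 = 7.

7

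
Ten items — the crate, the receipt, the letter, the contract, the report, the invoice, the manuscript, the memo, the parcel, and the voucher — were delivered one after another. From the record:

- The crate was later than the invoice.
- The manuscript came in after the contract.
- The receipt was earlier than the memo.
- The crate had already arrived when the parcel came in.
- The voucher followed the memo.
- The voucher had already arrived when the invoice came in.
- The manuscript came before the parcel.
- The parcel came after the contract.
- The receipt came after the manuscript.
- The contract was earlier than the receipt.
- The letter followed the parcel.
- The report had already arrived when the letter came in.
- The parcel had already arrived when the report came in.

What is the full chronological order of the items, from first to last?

the contract, the manuscript, the receipt, the memo, the voucher, the invoice, the crate, the parcel, the report, the letter

The constraints fix every adjacent pair, so only one ordering works:
the contract → the manuscript → the receipt → the memo → the voucher → the invoice → the crate → the parcel → the report → the letter.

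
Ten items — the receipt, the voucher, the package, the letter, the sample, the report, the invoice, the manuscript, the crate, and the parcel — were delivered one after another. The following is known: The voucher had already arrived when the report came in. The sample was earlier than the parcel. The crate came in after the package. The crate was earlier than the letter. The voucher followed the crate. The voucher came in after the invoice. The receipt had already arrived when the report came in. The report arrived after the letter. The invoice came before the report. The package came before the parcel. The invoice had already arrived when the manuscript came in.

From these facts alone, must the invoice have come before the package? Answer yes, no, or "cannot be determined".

cannot be determined

No chain of stated constraints runs from the invoice to the package, and none runs from the package to the invoice either.
So the relative order of the invoice and the package is not fixed by the given facts.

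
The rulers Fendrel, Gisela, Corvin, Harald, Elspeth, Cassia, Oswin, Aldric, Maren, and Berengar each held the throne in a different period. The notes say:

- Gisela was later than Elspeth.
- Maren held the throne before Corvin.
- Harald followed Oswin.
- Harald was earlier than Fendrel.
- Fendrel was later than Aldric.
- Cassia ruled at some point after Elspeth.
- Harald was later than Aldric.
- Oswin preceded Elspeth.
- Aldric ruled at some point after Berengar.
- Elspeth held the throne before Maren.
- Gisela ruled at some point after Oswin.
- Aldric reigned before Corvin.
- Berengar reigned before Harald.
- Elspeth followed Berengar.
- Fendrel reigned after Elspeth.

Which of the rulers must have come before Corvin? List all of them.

Directly stated before Corvin: Aldric and Maren.
Berengar reaches Corvin via Berengar → Aldric → Corvin.
Elspeth reaches Corvin via Elspeth → Maren → Corvin.
Oswin reaches Corvin via Oswin → Elspeth → Maren → Corvin.
No chain forces Harald (or any of the others) ahead of Corvin.

Aldric, Berengar, Elspeth, Maren, Oswin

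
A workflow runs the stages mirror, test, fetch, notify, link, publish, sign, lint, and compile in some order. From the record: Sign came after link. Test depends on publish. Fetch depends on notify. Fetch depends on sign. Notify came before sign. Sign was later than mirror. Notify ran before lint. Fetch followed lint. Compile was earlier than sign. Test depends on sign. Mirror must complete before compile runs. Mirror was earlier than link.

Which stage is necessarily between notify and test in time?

Tracing the constraints gives notify → sign → test, so sign sits after notify and before test.
No other stage is forced both after notify and before test.

sign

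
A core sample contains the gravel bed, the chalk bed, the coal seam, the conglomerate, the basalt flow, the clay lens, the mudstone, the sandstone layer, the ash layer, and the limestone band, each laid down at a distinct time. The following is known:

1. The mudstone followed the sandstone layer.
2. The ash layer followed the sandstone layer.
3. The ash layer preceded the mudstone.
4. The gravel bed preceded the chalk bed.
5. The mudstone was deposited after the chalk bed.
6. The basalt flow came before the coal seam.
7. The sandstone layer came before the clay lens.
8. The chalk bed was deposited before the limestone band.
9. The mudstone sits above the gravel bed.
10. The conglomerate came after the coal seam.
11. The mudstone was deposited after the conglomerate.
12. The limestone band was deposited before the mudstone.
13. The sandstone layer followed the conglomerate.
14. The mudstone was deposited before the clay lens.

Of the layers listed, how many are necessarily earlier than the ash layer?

4

Directly stated before the ash layer: the sandstone layer.
The basalt flow reaches the ash layer via the basalt flow → the coal seam → the conglomerate → the sandstone layer → the ash layer.
The coal seam reaches the ash layer via the coal seam → the conglomerate → the sandstone layer → the ash layer.
The conglomerate reaches the ash layer via the conglomerate → the sandstone layer → the ash layer.
That's the basalt flow, the coal seam, the conglomerate, and the sandstone layer — 4 in all.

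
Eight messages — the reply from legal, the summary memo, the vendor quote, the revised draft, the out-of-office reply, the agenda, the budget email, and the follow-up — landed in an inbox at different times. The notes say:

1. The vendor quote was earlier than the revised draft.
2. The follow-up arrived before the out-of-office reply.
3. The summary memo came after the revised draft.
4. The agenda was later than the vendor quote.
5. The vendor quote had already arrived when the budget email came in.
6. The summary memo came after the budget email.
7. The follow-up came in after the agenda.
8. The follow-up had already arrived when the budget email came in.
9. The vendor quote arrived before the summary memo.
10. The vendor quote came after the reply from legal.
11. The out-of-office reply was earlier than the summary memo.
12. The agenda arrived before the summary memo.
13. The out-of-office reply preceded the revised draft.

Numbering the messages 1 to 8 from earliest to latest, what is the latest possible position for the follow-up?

4

The follow-up must come before the budget email, the out-of-office reply, the revised draft, and the summary memo — 4 messages forced after it.
Everything else can be placed before the follow-up in some valid order, so the follow-up can sit as late as position 8 − 4 = 4.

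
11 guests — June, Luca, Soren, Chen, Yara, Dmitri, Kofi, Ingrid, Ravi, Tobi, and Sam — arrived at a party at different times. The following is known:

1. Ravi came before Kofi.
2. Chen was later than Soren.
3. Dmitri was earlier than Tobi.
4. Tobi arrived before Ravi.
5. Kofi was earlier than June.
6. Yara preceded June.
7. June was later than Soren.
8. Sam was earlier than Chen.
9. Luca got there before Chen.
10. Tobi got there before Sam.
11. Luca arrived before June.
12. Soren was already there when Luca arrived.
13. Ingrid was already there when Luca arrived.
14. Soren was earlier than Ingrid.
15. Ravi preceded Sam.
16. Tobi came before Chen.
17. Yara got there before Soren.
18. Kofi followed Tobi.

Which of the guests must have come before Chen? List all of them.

Dmitri, Ingrid, Luca, Ravi, Sam, Soren, Tobi, Yara

Directly stated before Chen: Luca, Sam, Soren, and Tobi.
Dmitri reaches Chen via Dmitri → Tobi → Chen.
Ingrid reaches Chen via Ingrid → Luca → Chen.
Ravi reaches Chen via Ravi → Sam → Chen.
Likewise Yara reaches Chen by chaining the stated constraints.
No chain forces Kofi (or any of the others) ahead of Chen.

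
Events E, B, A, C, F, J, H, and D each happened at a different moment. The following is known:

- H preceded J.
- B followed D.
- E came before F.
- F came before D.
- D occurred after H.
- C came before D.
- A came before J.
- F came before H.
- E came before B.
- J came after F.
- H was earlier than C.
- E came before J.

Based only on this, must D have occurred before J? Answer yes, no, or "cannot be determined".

cannot be determined

No chain of stated constraints runs from D to J, and none runs from J to D either.
So the relative order of D and J is not fixed by the given facts.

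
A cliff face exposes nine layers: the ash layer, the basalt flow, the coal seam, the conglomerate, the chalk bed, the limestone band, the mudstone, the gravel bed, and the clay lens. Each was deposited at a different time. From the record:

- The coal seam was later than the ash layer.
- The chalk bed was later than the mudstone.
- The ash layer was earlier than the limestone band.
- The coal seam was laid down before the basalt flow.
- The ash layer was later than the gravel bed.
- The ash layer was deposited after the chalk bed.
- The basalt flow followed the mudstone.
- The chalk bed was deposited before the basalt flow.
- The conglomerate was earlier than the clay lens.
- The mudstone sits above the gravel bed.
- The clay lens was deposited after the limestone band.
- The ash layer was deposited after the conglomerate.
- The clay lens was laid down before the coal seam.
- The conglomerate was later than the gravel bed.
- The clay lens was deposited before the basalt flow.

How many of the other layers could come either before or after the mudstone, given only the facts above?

1

Forced before the mudstone: the gravel bed; forced after the mudstone: the ash layer, the basalt flow, the chalk bed, the clay lens, the coal seam, and the limestone band.
That leaves the conglomerate with no forced order relative to the mudstone — 1.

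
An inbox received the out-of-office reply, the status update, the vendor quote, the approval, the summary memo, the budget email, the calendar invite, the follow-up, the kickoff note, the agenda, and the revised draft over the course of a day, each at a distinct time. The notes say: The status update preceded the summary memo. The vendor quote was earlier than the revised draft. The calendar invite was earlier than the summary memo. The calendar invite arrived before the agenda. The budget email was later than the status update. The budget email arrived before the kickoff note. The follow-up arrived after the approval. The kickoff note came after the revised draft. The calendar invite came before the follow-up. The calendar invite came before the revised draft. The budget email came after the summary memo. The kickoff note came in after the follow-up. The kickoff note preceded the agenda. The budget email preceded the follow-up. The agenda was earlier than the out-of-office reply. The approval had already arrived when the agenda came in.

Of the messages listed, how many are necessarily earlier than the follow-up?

5

Directly stated before the follow-up: the approval, the budget email, and the calendar invite.
The status update reaches the follow-up via the status update → the budget email → the follow-up.
The summary memo reaches the follow-up via the summary memo → the budget email → the follow-up.
That's the approval, the budget email, the calendar invite, the status update, and the summary memo — 5 in all.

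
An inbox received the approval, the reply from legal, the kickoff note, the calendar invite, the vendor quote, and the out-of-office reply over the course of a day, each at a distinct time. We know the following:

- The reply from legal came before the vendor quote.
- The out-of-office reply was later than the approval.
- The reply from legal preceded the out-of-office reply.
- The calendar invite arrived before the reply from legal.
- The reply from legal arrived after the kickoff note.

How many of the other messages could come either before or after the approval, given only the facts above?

4

Forced after the approval: the out-of-office reply.
That leaves the calendar invite, the kickoff note, the reply from legal, and the vendor quote with no forced order relative to the approval — 4.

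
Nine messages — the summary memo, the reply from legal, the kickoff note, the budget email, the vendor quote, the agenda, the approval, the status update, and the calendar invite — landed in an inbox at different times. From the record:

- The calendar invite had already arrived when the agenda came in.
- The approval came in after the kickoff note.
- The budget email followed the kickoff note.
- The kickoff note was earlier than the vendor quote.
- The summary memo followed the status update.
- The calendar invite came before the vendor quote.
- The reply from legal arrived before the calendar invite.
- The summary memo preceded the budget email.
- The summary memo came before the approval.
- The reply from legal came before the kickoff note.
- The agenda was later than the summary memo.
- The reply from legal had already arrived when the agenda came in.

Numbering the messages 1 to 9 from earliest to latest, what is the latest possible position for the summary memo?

The summary memo must come before the agenda, the approval, and the budget email — 3 messages forced after it.
Everything else can be placed before the summary memo in some valid order, so the summary memo can sit as late as position 9 − 3 = 6.

6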